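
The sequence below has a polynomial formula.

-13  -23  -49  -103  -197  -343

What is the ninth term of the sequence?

Δ: -10, -26, -54, -94, -146
Δ²: -16, -28, -40, -52
Δ³: -12, -12, -12
Constant third difference = -12, so extend:
-52 − 12 = -64;  -146 − 64 = -210;  -343 − 210 = -553
-64 − 12 = -76;  -210 − 76 = -286;  -553 − 286 = -839
-76 − 12 = -88;  -286 − 88 = -374;  -839 − 374 = -1213

-1213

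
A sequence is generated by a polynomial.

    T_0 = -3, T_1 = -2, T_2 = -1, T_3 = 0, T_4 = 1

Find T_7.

D1: 1  1  1  1
The first differences are constant (1).
1 + 1 = 2
2 + 1 = 3
3 + 1 = 4

4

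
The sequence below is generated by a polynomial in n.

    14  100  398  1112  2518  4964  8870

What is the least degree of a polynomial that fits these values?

4

86, 298, 714, 1406, 2446, 3906
212, 416, 692, 1040, 1460
204, 276, 348, 420
72, 72, 72
The fourth differences are constant, so the polynomial has degree 4.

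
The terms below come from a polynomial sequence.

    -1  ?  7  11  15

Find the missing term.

3

Using the last 3 terms:
First differences: 4  4
Constant first difference = 4.
Extend backward: 7 − 4 = 3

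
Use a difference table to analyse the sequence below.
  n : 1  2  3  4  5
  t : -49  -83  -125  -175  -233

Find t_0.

-34  -42  -50  -58
-8  -8  -8
The second differences are constant at -8.
Work back: -34 + 8 = -26;  -49 + 26 = -23

-23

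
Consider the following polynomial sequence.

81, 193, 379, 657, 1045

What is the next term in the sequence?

D1: 112, 186, 278, 388
D2: 74, 92, 110
D3: 18, 18
Third differences constant at 18.
110 + 18 = 128;  388 + 128 = 516;  1045 + 516 = 1561

1561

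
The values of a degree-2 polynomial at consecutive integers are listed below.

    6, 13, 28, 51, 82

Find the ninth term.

286

7 , 15 , 23 , 31
8 , 8 , 8
Second differences constant at 8.
31 + 8 = 39;  82 + 39 = 121
39 + 8 = 47;  121 + 47 = 168
47 + 8 = 55;  168 + 55 = 223
55 + 8 = 63;  223 + 63 = 286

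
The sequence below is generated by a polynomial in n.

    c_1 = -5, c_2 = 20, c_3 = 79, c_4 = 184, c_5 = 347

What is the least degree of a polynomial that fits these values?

3

First differences: 25, 59, 105, 163
Second differences: 34, 46, 58
Third differences: 12, 12
The third differences are constant, so the polynomial has degree 3.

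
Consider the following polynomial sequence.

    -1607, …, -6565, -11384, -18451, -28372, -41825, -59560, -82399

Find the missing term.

Using the last 7 terms:
Δ: -4819, -7067, -9921, -13453, -17735, -22839
Δ²: -2248, -2854, -3532, -4282, -5104
Δ³: -606, -678, -750, -822
Δ⁴: -72, -72, -72
Constant fourth difference = -72.
Extend backward: -606 + 72 = -534;  -2248 + 534 = -1714;  -4819 + 1714 = -3105;  -6565 + 3105 = -3460

-3460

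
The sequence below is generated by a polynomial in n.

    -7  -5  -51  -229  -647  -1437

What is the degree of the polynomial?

First differences: 2, -46, -178, -418, -790
Second differences: -48, -132, -240, -372
Third differences: -84, -108, -132
Fourth differences: -24, -24
The fourth differences are constant, so the polynomial has degree 4.

4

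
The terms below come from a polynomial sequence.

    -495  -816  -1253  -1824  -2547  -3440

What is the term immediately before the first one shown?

-272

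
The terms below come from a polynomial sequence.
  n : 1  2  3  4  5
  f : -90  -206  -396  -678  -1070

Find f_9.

First differences: -116, -190, -282, -392
Second differences: -74, -92, -110
Third differences: -18, -18
Constant third difference = -18, so extend:
-110 − 18 = -128;  -392 − 128 = -520;  -1070 − 520 = -1590
-128 − 18 = -146;  -520 − 146 = -666;  -1590 − 666 = -2256
-146 − 18 = -164;  -666 − 164 = -830;  -2256 − 830 = -3086
-164 − 18 = -182;  -830 − 182 = -1012;  -3086 − 1012 = -4098

-4098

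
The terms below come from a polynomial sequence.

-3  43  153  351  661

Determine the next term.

46 , 110 , 198 , 310
64 , 88 , 112
24 , 24
Third differences constant at 24.
112 + 24 = 136;  310 + 136 = 446;  661 + 446 = 1107

1107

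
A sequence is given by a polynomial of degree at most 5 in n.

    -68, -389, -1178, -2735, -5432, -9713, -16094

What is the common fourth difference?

D1: -321, -789, -1557, -2697, -4281, -6381
D2: -468, -768, -1140, -1584, -2100
D3: -300, -372, -444, -516
D4: -72, -72, -72

-72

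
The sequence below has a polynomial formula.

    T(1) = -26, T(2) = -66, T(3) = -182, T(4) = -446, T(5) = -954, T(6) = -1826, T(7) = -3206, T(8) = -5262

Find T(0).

-14

D1: -40, -116, -264, -508, -872, -1380, -2056
D2: -76, -148, -244, -364, -508, -676
D3: -72, -96, -120, -144, -168
D4: -24, -24, -24, -24
The fourth differences are constant at -24.
Work back: -72 + 24 = -48;  -76 + 48 = -28;  -40 + 28 = -12;  -26 + 12 = -14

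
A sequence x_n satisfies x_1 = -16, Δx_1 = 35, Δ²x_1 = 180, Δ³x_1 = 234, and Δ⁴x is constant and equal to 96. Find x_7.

Build the table forward from the leading diagonal:
Δ⁴: 96, 96, 96, 96, 96, 96, 96
Δ³: 234, 330, 426, 522, 618, 714, 810
Δ²: 180, 414, 744, 1170, 1692, 2310, 3024
Δ: 35, 215, 629, 1373, 2543, 4235, 6545
x: -16, 19, 234, 863, 2236, 4779, 9014

9014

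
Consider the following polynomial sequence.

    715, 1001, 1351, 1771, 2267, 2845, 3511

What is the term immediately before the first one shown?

487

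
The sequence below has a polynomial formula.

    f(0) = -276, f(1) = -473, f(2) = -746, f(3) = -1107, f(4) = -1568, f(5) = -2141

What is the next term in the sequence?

First differences: -197, -273, -361, -461, -573
Second differences: -76, -88, -100, -112
Third differences: -12, -12, -12
Third differences constant at -12.
-112 − 12 = -124;  -573 − 124 = -697;  -2141 − 697 = -2838

-2838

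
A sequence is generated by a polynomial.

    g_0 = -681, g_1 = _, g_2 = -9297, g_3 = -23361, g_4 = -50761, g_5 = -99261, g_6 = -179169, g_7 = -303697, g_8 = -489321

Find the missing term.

-2989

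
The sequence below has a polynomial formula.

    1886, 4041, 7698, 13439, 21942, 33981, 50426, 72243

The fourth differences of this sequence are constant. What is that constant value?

96

First differences: 2155, 3657, 5741, 8503, 12039, 16445, 21817
Second differences: 1502, 2084, 2762, 3536, 4406, 5372
Third differences: 582, 678, 774, 870, 966
Fourth differences: 96, 96, 96, 96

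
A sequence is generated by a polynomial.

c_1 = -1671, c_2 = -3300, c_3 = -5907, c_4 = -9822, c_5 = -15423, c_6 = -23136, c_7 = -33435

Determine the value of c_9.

First differences: -1629, -2607, -3915, -5601, -7713, -10299
Second differences: -978, -1308, -1686, -2112, -2586
Third differences: -330, -378, -426, -474
Fourth differences: -48, -48, -48
Fourth differences constant at -48.
-474 − 48 = -522;  -2586 − 522 = -3108;  -10299 − 3108 = -13407;  -33435 − 13407 = -46842
-522 − 48 = -570;  -3108 − 570 = -3678;  -13407 − 3678 = -17085;  -46842 − 17085 = -63927

-63927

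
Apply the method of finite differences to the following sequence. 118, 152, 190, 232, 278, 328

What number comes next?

382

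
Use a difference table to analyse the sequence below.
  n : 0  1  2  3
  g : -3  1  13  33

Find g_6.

Δ: 4, 12, 20
Δ²: 8, 8
Constant second difference = 8, so extend:
20 + 8 = 28;  33 + 28 = 61
28 + 8 = 36;  61 + 36 = 97
36 + 8 = 44;  97 + 44 = 141

141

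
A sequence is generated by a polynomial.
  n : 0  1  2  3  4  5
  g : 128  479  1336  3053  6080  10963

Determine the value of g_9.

63335

D1: 351, 857, 1717, 3027, 4883
D2: 506, 860, 1310, 1856
D3: 354, 450, 546
D4: 96, 96
Fourth differences constant at 96.
546 + 96 = 642;  1856 + 642 = 2498;  4883 + 2498 = 7381;  10963 + 7381 = 18344
642 + 96 = 738;  2498 + 738 = 3236;  7381 + 3236 = 10617;  18344 + 10617 = 28961
738 + 96 = 834;  3236 + 834 = 4070;  10617 + 4070 = 14687;  28961 + 14687 = 43648
834 + 96 = 930;  4070 + 930 = 5000;  14687 + 5000 = 19687;  43648 + 19687 = 63335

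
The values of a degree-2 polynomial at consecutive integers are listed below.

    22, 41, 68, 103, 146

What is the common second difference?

8

D1: 19, 27, 35, 43
D2: 8, 8, 8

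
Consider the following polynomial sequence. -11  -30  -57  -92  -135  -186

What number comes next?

-19  -27  -35  -43  -51
-8  -8  -8  -8
Constant second difference = -8, so extend:
-51 − 8 = -59;  -186 − 59 = -245

-245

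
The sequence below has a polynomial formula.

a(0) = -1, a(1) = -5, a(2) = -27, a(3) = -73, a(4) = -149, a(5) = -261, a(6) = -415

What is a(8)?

-873

D1: -4, -22, -46, -76, -112, -154
D2: -18, -24, -30, -36, -42
D3: -6, -6, -6, -6
The third differences are constant (-6).
-42 − 6 = -48;  -154 − 48 = -202;  -415 − 202 = -617
-48 − 6 = -54;  -202 − 54 = -256;  -617 − 256 = -873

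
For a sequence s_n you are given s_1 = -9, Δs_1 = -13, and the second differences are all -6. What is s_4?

-66

Build the table forward from the leading diagonal:
D2: -6, -6, -6, -6
D1: -13, -19, -25, -31
s: -9, -22, -41, -66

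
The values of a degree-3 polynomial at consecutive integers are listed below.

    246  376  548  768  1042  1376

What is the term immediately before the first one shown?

D1: 130, 172, 220, 274, 334
D2: 42, 48, 54, 60
D3: 6, 6, 6
The third differences are constant at 6.
Work back: 42 − 6 = 36;  130 − 36 = 94;  246 − 94 = 152

152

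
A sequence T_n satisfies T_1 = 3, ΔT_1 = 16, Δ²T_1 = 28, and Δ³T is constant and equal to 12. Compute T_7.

Build the table forward from the leading diagonal:
Third differences: 12  12  12  12  12  12  12
Second differences: 28  40  52  64  76  88  100
First differences: 16  44  84  136  200  276  364
T: 3  19  63  147  283  483  759

759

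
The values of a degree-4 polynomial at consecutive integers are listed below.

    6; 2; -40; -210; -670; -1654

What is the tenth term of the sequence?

-18030

D1: -4 , -42 , -170 , -460 , -984
D2: -38 , -128 , -290 , -524
D3: -90 , -162 , -234
D4: -72 , -72
Fourth differences constant at -72.
-234 − 72 = -306;  -524 − 306 = -830;  -984 − 830 = -1814;  -1654 − 1814 = -3468
-306 − 72 = -378;  -830 − 378 = -1208;  -1814 − 1208 = -3022;  -3468 − 3022 = -6490
-378 − 72 = -450;  -1208 − 450 = -1658;  -3022 − 1658 = -4680;  -6490 − 4680 = -11170
-450 − 72 = -522;  -1658 − 522 = -2180;  -4680 − 2180 = -6860;  -11170 − 6860 = -18030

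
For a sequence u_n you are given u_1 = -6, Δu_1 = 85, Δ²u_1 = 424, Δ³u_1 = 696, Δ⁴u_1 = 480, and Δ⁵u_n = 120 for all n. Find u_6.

Build the table forward from the leading diagonal:
Δ⁵: 120  120  120  120  120  120
Δ⁴: 480  600  720  840  960  1080
Δ³: 696  1176  1776  2496  3336  4296
Δ²: 424  1120  2296  4072  6568  9904
Δ: 85  509  1629  3925  7997  14565
u: -6  79  588  2217  6142  14139

14139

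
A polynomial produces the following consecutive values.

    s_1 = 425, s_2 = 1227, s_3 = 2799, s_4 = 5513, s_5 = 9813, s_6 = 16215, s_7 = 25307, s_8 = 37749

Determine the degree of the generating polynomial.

D1: 802, 1572, 2714, 4300, 6402, 9092, 12442
D2: 770, 1142, 1586, 2102, 2690, 3350
D3: 372, 444, 516, 588, 660
D4: 72, 72, 72, 72
The fourth differences are constant, so the polynomial has degree 4.

4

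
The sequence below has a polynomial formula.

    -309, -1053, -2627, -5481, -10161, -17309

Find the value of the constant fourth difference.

-96

D1: -744, -1574, -2854, -4680, -7148
D2: -830, -1280, -1826, -2468
D3: -450, -546, -642
D4: -96, -96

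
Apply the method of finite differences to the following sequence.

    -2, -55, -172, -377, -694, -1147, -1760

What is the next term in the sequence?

-53, -117, -205, -317, -453, -613
-64, -88, -112, -136, -160
-24, -24, -24, -24
Third differences constant at -24.
-160 − 24 = -184;  -613 − 184 = -797;  -1760 − 797 = -2557

-2557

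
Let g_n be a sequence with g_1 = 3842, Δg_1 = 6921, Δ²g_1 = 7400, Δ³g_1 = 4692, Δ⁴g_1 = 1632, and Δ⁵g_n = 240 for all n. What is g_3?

Build the table forward from the leading diagonal:
D5: 240, 240, 240
D4: 1632, 1872, 2112
D3: 4692, 6324, 8196
D2: 7400, 12092, 18416
D1: 6921, 14321, 26413
g: 3842, 10763, 25084

25084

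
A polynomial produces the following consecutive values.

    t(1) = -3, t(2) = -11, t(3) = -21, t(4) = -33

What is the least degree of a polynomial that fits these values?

2

Δ: -8, -10, -12
Δ²: -2, -2
The second differences are constant, so the polynomial has degree 2.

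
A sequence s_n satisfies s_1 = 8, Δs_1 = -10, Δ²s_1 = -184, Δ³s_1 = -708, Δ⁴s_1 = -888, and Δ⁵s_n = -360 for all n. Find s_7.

-32452

Build the table forward from the leading diagonal:
Δ⁵: -360, -360, -360, -360, -360, -360, -360
Δ⁴: -888, -1248, -1608, -1968, -2328, -2688, -3048
Δ³: -708, -1596, -2844, -4452, -6420, -8748, -11436
Δ²: -184, -892, -2488, -5332, -9784, -16204, -24952
Δ: -10, -194, -1086, -3574, -8906, -18690, -34894
s: 8, -2, -196, -1282, -4856, -13762, -32452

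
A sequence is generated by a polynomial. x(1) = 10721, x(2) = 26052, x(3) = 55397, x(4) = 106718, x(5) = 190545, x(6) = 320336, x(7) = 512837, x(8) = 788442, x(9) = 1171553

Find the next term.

15331, 29345, 51321, 83827, 129791, 192501, 275605, 383111
14014, 21976, 32506, 45964, 62710, 83104, 107506
7962, 10530, 13458, 16746, 20394, 24402
2568, 2928, 3288, 3648, 4008
360, 360, 360, 360
Fifth differences constant at 360.
4008 + 360 = 4368;  24402 + 4368 = 28770;  107506 + 28770 = 136276;  383111 + 136276 = 519387;  1171553 + 519387 = 1690940

1690940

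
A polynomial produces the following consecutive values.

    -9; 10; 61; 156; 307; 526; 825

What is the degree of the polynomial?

Δ: 19, 51, 95, 151, 219, 299
Δ²: 32, 44, 56, 68, 80
Δ³: 12, 12, 12, 12
The third differences are constant, so the polynomial has degree 3.

3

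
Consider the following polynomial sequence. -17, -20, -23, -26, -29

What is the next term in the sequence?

-32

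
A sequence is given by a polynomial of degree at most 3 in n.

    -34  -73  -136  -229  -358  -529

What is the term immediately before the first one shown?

D1: -39, -63, -93, -129, -171
D2: -24, -30, -36, -42
D3: -6, -6, -6
The third differences are constant at -6.
Work back: -24 + 6 = -18;  -39 + 18 = -21;  -34 + 21 = -13

-13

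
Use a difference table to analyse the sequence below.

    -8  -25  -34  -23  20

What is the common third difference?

12

First differences: -17, -9, 11, 43
Second differences: 8, 20, 32
Third differences: 12, 12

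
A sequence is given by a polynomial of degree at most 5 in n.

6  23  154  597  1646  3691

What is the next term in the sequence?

7218

First differences: 17  131  443  1049  2045
Second differences: 114  312  606  996
Third differences: 198  294  390
Fourth differences: 96  96
The fourth differences are constant (96).
390 + 96 = 486;  996 + 486 = 1482;  2045 + 1482 = 3527;  3691 + 3527 = 7218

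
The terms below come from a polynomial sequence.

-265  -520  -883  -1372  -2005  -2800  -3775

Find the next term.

-4948

-255 , -363 , -489 , -633 , -795 , -975
-108 , -126 , -144 , -162 , -180
-18 , -18 , -18 , -18
The third differences are constant (-18).
-180 − 18 = -198;  -975 − 198 = -1173;  -3775 − 1173 = -4948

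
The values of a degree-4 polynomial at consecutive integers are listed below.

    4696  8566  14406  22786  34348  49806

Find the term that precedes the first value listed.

D1: 3870  5840  8380  11562  15458
D2: 1970  2540  3182  3896
D3: 570  642  714
D4: 72  72
The fourth differences are constant at 72.
Work back: 570 − 72 = 498;  1970 − 498 = 1472;  3870 − 1472 = 2398;  4696 − 2398 = 2298

2298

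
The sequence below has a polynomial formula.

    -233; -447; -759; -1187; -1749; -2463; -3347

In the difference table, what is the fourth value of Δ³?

-18

D1: -214, -312, -428, -562, -714, -884
D2: -98, -116, -134, -152, -170
D3: -18, -18, -18, -18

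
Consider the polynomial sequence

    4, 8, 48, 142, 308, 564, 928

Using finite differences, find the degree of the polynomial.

D1: 4, 40, 94, 166, 256, 364
D2: 36, 54, 72, 90, 108
D3: 18, 18, 18, 18
The third differences are constant, so the polynomial has degree 3.

3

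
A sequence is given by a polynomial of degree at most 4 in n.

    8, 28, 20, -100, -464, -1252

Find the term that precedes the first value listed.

Δ: 20  -8  -120  -364  -788
Δ²: -28  -112  -244  -424
Δ³: -84  -132  -180
Δ⁴: -48  -48
The fourth differences are constant at -48.
Work back: -84 + 48 = -36;  -28 + 36 = 8;  20 − 8 = 12;  8 − 12 = -4

-4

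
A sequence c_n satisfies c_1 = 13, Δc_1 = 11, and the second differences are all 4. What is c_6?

Build the table forward from the leading diagonal:
Δ²: 4  4  4  4  4  4
Δ: 11  15  19  23  27  31
c: 13  24  39  58  81  108

108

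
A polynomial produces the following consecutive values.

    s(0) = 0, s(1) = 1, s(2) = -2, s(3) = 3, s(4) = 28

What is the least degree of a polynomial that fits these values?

First differences: 1, -3, 5, 25
Second differences: -4, 8, 20
Third differences: 12, 12
The third differences are constant, so the polynomial has degree 3.

3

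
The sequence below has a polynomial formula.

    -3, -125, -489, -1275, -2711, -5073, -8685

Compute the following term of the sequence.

D1: -122, -364, -786, -1436, -2362, -3612
D2: -242, -422, -650, -926, -1250
D3: -180, -228, -276, -324
D4: -48, -48, -48
The fourth differences are constant (-48).
-324 − 48 = -372;  -1250 − 372 = -1622;  -3612 − 1622 = -5234;  -8685 − 5234 = -13919

-13919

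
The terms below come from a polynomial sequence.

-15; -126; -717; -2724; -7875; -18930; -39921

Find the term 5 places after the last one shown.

-554316

D1: -111 , -591 , -2007 , -5151 , -11055 , -20991
D2: -480 , -1416 , -3144 , -5904 , -9936
D3: -936 , -1728 , -2760 , -4032
D4: -792 , -1032 , -1272
D5: -240 , -240
Fifth differences constant at -240.
-1272 − 240 = -1512;  -4032 − 1512 = -5544;  -9936 − 5544 = -15480;  -20991 − 15480 = -36471;  -39921 − 36471 = -76392
-1512 − 240 = -1752;  -5544 − 1752 = -7296;  -15480 − 7296 = -22776;  -36471 − 22776 = -59247;  -76392 − 59247 = -135639
-1752 − 240 = -1992;  -7296 − 1992 = -9288;  -22776 − 9288 = -32064;  -59247 − 32064 = -91311;  -135639 − 91311 = -226950
-1992 − 240 = -2232;  -9288 − 2232 = -11520;  -32064 − 11520 = -43584;  -91311 − 43584 = -134895;  -226950 − 134895 = -361845
-2232 − 240 = -2472;  -11520 − 2472 = -13992;  -43584 − 13992 = -57576;  -134895 − 57576 = -192471;  -361845 − 192471 = -554316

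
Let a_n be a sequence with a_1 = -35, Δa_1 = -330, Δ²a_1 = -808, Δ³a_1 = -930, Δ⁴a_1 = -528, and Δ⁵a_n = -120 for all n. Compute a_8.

Build the table forward from the leading diagonal:
D5: -120  -120  -120  -120  -120  -120  -120  -120
D4: -528  -648  -768  -888  -1008  -1128  -1248  -1368
D3: -930  -1458  -2106  -2874  -3762  -4770  -5898  -7146
D2: -808  -1738  -3196  -5302  -8176  -11938  -16708  -22606
D1: -330  -1138  -2876  -6072  -11374  -19550  -31488  -48196
a: -35  -365  -1503  -4379  -10451  -21825  -41375  -72863

-72863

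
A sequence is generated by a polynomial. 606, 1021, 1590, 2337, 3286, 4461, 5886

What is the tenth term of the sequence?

11901

Δ: 415, 569, 747, 949, 1175, 1425
Δ²: 154, 178, 202, 226, 250
Δ³: 24, 24, 24, 24
The third differences are constant (24).
250 + 24 = 274;  1425 + 274 = 1699;  5886 + 1699 = 7585
274 + 24 = 298;  1699 + 298 = 1997;  7585 + 1997 = 9582
298 + 24 = 322;  1997 + 322 = 2319;  9582 + 2319 = 11901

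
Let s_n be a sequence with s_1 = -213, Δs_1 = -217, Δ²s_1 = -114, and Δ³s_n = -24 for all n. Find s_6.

Build the table forward from the leading diagonal:
D3: -24, -24, -24, -24, -24, -24
D2: -114, -138, -162, -186, -210, -234
D1: -217, -331, -469, -631, -817, -1027
s: -213, -430, -761, -1230, -1861, -2678

-2678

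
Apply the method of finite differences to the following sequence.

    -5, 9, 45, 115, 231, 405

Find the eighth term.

First differences: 14, 36, 70, 116, 174
Second differences: 22, 34, 46, 58
Third differences: 12, 12, 12
Third differences constant at 12.
58 + 12 = 70;  174 + 70 = 244;  405 + 244 = 649
70 + 12 = 82;  244 + 82 = 326;  649 + 326 = 975

975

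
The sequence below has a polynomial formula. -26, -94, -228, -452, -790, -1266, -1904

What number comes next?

Δ: -68, -134, -224, -338, -476, -638
Δ²: -66, -90, -114, -138, -162
Δ³: -24, -24, -24, -24
Constant third difference = -24, so extend:
-162 − 24 = -186;  -638 − 186 = -824;  -1904 − 824 = -2728

-2728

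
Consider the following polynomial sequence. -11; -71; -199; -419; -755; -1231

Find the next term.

-1871

Δ: -60 , -128 , -220 , -336 , -476
Δ²: -68 , -92 , -116 , -140
Δ³: -24 , -24 , -24
The third differences are constant (-24).
-140 − 24 = -164;  -476 − 164 = -640;  -1231 − 640 = -1871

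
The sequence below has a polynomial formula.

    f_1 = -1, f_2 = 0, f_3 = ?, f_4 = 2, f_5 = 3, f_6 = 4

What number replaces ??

1

Using the last 3 terms:
D1: 1, 1
Constant first difference = 1.
Extend backward: 2 − 1 = 1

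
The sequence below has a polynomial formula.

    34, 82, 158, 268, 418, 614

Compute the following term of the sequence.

862

First differences: 48  76  110  150  196
Second differences: 28  34  40  46
Third differences: 6  6  6
Third differences constant at 6.
46 + 6 = 52;  196 + 52 = 248;  614 + 248 = 862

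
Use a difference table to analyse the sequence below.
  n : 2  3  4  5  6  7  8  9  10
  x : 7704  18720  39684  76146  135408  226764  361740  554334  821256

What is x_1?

Δ: 11016, 20964, 36462, 59262, 91356, 134976, 192594, 266922
Δ²: 9948, 15498, 22800, 32094, 43620, 57618, 74328
Δ³: 5550, 7302, 9294, 11526, 13998, 16710
Δ⁴: 1752, 1992, 2232, 2472, 2712
Δ⁵: 240, 240, 240, 240
The fifth differences are constant at 240.
Work back: 1752 − 240 = 1512;  5550 − 1512 = 4038;  9948 − 4038 = 5910;  11016 − 5910 = 5106;  7704 − 5106 = 2598

2598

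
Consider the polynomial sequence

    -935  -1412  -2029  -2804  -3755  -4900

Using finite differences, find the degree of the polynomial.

Δ: -477, -617, -775, -951, -1145
Δ²: -140, -158, -176, -194
Δ³: -18, -18, -18
The third differences are constant, so the polynomial has degree 3.

3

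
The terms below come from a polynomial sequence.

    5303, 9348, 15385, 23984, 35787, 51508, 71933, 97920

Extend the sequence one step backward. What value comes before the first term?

2752

D1: 4045  6037  8599  11803  15721  20425  25987
D2: 1992  2562  3204  3918  4704  5562
D3: 570  642  714  786  858
D4: 72  72  72  72
The fourth differences are constant at 72.
Work back: 570 − 72 = 498;  1992 − 498 = 1494;  4045 − 1494 = 2551;  5303 − 2551 = 2752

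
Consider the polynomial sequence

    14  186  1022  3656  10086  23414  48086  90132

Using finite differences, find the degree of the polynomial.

Δ: 172, 836, 2634, 6430, 13328, 24672, 42046
Δ²: 664, 1798, 3796, 6898, 11344, 17374
Δ³: 1134, 1998, 3102, 4446, 6030
Δ⁴: 864, 1104, 1344, 1584
Δ⁵: 240, 240, 240
The fifth differences are constant, so the polynomial has degree 5.

5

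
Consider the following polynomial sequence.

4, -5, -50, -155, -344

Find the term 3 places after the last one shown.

-1655

First differences: -9, -45, -105, -189
Second differences: -36, -60, -84
Third differences: -24, -24
The third differences are constant (-24).
-84 − 24 = -108;  -189 − 108 = -297;  -344 − 297 = -641
-108 − 24 = -132;  -297 − 132 = -429;  -641 − 429 = -1070
-132 − 24 = -156;  -429 − 156 = -585;  -1070 − 585 = -1655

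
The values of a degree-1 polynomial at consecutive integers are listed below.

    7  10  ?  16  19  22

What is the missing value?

Using the last 3 terms:
D1: 3, 3
Constant first difference = 3.
Extend backward: 16 − 3 = 13

13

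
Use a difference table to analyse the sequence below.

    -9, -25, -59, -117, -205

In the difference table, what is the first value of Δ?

-16

Δ: -16, -34, -58, -88
Δ²: -18, -24, -30
Δ³: -6, -6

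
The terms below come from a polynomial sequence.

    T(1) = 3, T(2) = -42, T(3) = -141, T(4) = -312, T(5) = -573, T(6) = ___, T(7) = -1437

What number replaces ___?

-942

Using the first 5 terms:
-45  -99  -171  -261
-54  -72  -90
-18  -18
Constant third difference = -18.
Extend forward: -90 − 18 = -108;  -261 − 108 = -369;  -573 − 369 = -942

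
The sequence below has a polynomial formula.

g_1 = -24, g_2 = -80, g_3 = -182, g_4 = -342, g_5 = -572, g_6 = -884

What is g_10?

-3192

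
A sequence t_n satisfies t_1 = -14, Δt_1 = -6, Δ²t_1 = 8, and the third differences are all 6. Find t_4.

-2

Build the table forward from the leading diagonal:
Third differences: 6, 6, 6, 6
Second differences: 8, 14, 20, 26
First differences: -6, 2, 16, 36
t: -14, -20, -18, -2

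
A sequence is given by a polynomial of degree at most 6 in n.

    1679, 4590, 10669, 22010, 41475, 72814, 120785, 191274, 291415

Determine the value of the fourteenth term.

1589070

2911, 6079, 11341, 19465, 31339, 47971, 70489, 100141
3168, 5262, 8124, 11874, 16632, 22518, 29652
2094, 2862, 3750, 4758, 5886, 7134
768, 888, 1008, 1128, 1248
120, 120, 120, 120
Fifth differences constant at 120.
1248 + 120 = 1368;  7134 + 1368 = 8502;  29652 + 8502 = 38154;  100141 + 38154 = 138295;  291415 + 138295 = 429710
1368 + 120 = 1488;  8502 + 1488 = 9990;  38154 + 9990 = 48144;  138295 + 48144 = 186439;  429710 + 186439 = 616149
1488 + 120 = 1608;  9990 + 1608 = 11598;  48144 + 11598 = 59742;  186439 + 59742 = 246181;  616149 + 246181 = 862330
1608 + 120 = 1728;  11598 + 1728 = 13326;  59742 + 13326 = 73068;  246181 + 73068 = 319249;  862330 + 319249 = 1181579
1728 + 120 = 1848;  13326 + 1848 = 15174;  73068 + 15174 = 88242;  319249 + 88242 = 407491;  1181579 + 407491 = 1589070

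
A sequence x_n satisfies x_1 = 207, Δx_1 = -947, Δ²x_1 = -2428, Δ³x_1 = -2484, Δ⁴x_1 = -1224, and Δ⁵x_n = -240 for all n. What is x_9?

Build the table forward from the leading diagonal:
D5: -240  -240  -240  -240  -240  -240  -240  -240  -240
D4: -1224  -1464  -1704  -1944  -2184  -2424  -2664  -2904  -3144
D3: -2484  -3708  -5172  -6876  -8820  -11004  -13428  -16092  -18996
D2: -2428  -4912  -8620  -13792  -20668  -29488  -40492  -53920  -70012
D1: -947  -3375  -8287  -16907  -30699  -51367  -80855  -121347  -175267
x: 207  -740  -4115  -12402  -29309  -60008  -111375  -192230  -313577

-313577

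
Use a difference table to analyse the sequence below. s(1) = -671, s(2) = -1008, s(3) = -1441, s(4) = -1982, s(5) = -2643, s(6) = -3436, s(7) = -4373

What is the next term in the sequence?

D1: -337, -433, -541, -661, -793, -937
D2: -96, -108, -120, -132, -144
D3: -12, -12, -12, -12
The third differences are constant (-12).
-144 − 12 = -156;  -937 − 156 = -1093;  -4373 − 1093 = -5466

-5466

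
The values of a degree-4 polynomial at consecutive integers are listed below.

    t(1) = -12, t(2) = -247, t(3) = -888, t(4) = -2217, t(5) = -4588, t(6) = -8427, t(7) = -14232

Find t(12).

-95217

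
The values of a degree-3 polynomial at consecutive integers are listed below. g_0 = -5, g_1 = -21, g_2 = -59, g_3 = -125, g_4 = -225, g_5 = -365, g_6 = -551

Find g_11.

-2381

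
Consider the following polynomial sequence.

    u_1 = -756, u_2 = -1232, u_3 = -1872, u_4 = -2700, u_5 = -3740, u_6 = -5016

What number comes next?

-6552

Δ: -476, -640, -828, -1040, -1276
Δ²: -164, -188, -212, -236
Δ³: -24, -24, -24
The third differences are constant (-24).
-236 − 24 = -260;  -1276 − 260 = -1536;  -5016 − 1536 = -6552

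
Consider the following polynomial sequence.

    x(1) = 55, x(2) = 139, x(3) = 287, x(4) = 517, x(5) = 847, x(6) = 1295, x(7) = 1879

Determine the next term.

84 , 148 , 230 , 330 , 448 , 584
64 , 82 , 100 , 118 , 136
18 , 18 , 18 , 18
The third differences are constant (18).
136 + 18 = 154;  584 + 154 = 738;  1879 + 738 = 2617

2617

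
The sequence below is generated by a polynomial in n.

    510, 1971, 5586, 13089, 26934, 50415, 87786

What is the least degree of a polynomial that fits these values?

5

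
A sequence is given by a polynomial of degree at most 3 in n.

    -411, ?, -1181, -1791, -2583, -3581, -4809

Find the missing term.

Using the last 5 terms:
First differences: -610  -792  -998  -1228
Second differences: -182  -206  -230
Third differences: -24  -24
Constant third difference = -24.
Extend backward: -182 + 24 = -158;  -610 + 158 = -452;  -1181 + 452 = -729

-729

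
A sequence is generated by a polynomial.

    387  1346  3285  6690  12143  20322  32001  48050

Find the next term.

69435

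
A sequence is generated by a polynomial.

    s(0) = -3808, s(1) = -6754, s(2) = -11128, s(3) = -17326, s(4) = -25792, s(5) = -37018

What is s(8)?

D1: -2946  -4374  -6198  -8466  -11226
D2: -1428  -1824  -2268  -2760
D3: -396  -444  -492
D4: -48  -48
Fourth differences constant at -48.
-492 − 48 = -540;  -2760 − 540 = -3300;  -11226 − 3300 = -14526;  -37018 − 14526 = -51544
-540 − 48 = -588;  -3300 − 588 = -3888;  -14526 − 3888 = -18414;  -51544 − 18414 = -69958
-588 − 48 = -636;  -3888 − 636 = -4524;  -18414 − 4524 = -22938;  -69958 − 22938 = -92896

-92896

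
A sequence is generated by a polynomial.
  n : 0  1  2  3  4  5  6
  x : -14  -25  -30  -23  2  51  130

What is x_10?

866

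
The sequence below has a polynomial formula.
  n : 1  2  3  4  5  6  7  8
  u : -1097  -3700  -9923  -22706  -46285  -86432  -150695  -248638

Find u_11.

First differences: -2603  -6223  -12783  -23579  -40147  -64263  -97943
Second differences: -3620  -6560  -10796  -16568  -24116  -33680
Third differences: -2940  -4236  -5772  -7548  -9564
Fourth differences: -1296  -1536  -1776  -2016
Fifth differences: -240  -240  -240
Fifth differences constant at -240.
-2016 − 240 = -2256;  -9564 − 2256 = -11820;  -33680 − 11820 = -45500;  -97943 − 45500 = -143443;  -248638 − 143443 = -392081
-2256 − 240 = -2496;  -11820 − 2496 = -14316;  -45500 − 14316 = -59816;  -143443 − 59816 = -203259;  -392081 − 203259 = -595340
-2496 − 240 = -2736;  -14316 − 2736 = -17052;  -59816 − 17052 = -76868;  -203259 − 76868 = -280127;  -595340 − 280127 = -875467

-875467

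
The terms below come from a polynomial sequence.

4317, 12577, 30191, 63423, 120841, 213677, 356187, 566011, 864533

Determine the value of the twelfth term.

First differences: 8260 , 17614 , 33232 , 57418 , 92836 , 142510 , 209824 , 298522
Second differences: 9354 , 15618 , 24186 , 35418 , 49674 , 67314 , 88698
Third differences: 6264 , 8568 , 11232 , 14256 , 17640 , 21384
Fourth differences: 2304 , 2664 , 3024 , 3384 , 3744
Fifth differences: 360 , 360 , 360 , 360
Fifth differences constant at 360.
3744 + 360 = 4104;  21384 + 4104 = 25488;  88698 + 25488 = 114186;  298522 + 114186 = 412708;  864533 + 412708 = 1277241
4104 + 360 = 4464;  25488 + 4464 = 29952;  114186 + 29952 = 144138;  412708 + 144138 = 556846;  1277241 + 556846 = 1834087
4464 + 360 = 4824;  29952 + 4824 = 34776;  144138 + 34776 = 178914;  556846 + 178914 = 735760;  1834087 + 735760 = 2569847

2569847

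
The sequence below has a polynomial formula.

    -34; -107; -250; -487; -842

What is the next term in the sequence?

First differences: -73 , -143 , -237 , -355
Second differences: -70 , -94 , -118
Third differences: -24 , -24
Third differences constant at -24.
-118 − 24 = -142;  -355 − 142 = -497;  -842 − 497 = -1339

-1339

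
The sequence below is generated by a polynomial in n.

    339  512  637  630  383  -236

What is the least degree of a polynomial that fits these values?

4

D1: 173, 125, -7, -247, -619
D2: -48, -132, -240, -372
D3: -84, -108, -132
D4: -24, -24
The fourth differences are constant, so the polynomial has degree 4.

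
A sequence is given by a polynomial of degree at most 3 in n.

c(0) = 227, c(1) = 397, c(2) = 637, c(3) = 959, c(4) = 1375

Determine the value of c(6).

2537

Δ: 170, 240, 322, 416
Δ²: 70, 82, 94
Δ³: 12, 12
Constant third difference = 12, so extend:
94 + 12 = 106;  416 + 106 = 522;  1375 + 522 = 1897
106 + 12 = 118;  522 + 118 = 640;  1897 + 640 = 2537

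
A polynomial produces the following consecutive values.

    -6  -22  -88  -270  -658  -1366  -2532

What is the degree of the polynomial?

D1: -16, -66, -182, -388, -708, -1166
D2: -50, -116, -206, -320, -458
D3: -66, -90, -114, -138
D4: -24, -24, -24
The fourth differences are constant, so the polynomial has degree 4.

4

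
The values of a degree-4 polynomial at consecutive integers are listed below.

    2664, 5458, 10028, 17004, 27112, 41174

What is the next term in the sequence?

Δ: 2794, 4570, 6976, 10108, 14062
Δ²: 1776, 2406, 3132, 3954
Δ³: 630, 726, 822
Δ⁴: 96, 96
Constant fourth difference = 96, so extend:
822 + 96 = 918;  3954 + 918 = 4872;  14062 + 4872 = 18934;  41174 + 18934 = 60108

60108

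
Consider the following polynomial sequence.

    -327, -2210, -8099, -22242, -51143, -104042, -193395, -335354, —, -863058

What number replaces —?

Using the first 8 terms:
First differences: -1883, -5889, -14143, -28901, -52899, -89353, -141959
Second differences: -4006, -8254, -14758, -23998, -36454, -52606
Third differences: -4248, -6504, -9240, -12456, -16152
Fourth differences: -2256, -2736, -3216, -3696
Fifth differences: -480, -480, -480
Constant fifth difference = -480.
Extend forward: -3696 − 480 = -4176;  -16152 − 4176 = -20328;  -52606 − 20328 = -72934;  -141959 − 72934 = -214893;  -335354 − 214893 = -550247

-550247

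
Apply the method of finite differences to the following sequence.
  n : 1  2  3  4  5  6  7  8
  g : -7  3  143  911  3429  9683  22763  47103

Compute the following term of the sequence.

First differences: 10 , 140 , 768 , 2518 , 6254 , 13080 , 24340
Second differences: 130 , 628 , 1750 , 3736 , 6826 , 11260
Third differences: 498 , 1122 , 1986 , 3090 , 4434
Fourth differences: 624 , 864 , 1104 , 1344
Fifth differences: 240 , 240 , 240
Constant fifth difference = 240, so extend:
1344 + 240 = 1584;  4434 + 1584 = 6018;  11260 + 6018 = 17278;  24340 + 17278 = 41618;  47103 + 41618 = 88721

88721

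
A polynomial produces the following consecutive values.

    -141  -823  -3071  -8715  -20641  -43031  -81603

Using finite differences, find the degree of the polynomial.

5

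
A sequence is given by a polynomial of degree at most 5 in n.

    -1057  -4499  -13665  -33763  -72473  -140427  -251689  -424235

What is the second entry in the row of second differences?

-10932

D1: -3442, -9166, -20098, -38710, -67954, -111262, -172546
D2: -5724, -10932, -18612, -29244, -43308, -61284
D3: -5208, -7680, -10632, -14064, -17976
D4: -2472, -2952, -3432, -3912
D5: -480, -480, -480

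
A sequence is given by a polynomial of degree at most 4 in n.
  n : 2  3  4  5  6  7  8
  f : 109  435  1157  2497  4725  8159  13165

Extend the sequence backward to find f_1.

5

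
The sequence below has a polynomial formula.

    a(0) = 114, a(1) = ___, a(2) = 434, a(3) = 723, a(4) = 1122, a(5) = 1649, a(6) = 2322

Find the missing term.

237

Using the last 5 terms:
289  399  527  673
110  128  146
18  18
Constant third difference = 18.
Extend backward: 110 − 18 = 92;  289 − 92 = 197;  434 − 197 = 237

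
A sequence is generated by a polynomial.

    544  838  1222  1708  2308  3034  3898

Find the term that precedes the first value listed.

328

294  384  486  600  726  864
90  102  114  126  138
12  12  12  12
The third differences are constant at 12.
Work back: 90 − 12 = 78;  294 − 78 = 216;  544 − 216 = 328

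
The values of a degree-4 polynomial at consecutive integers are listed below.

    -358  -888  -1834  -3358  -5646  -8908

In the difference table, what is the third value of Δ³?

D1: -530, -946, -1524, -2288, -3262
D2: -416, -578, -764, -974
D3: -162, -186, -210
D4: -24, -24

-210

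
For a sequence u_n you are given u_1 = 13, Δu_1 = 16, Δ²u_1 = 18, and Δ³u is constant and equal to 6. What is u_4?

121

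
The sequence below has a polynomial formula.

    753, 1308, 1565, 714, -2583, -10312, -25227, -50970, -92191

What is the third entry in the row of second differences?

First differences: 555, 257, -851, -3297, -7729, -14915, -25743, -41221
Second differences: -298, -1108, -2446, -4432, -7186, -10828, -15478
Third differences: -810, -1338, -1986, -2754, -3642, -4650
Fourth differences: -528, -648, -768, -888, -1008
Fifth differences: -120, -120, -120, -120

-2446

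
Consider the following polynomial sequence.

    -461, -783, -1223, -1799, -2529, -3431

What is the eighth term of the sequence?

-322 , -440 , -576 , -730 , -902
-118 , -136 , -154 , -172
-18 , -18 , -18
The third differences are constant (-18).
-172 − 18 = -190;  -902 − 190 = -1092;  -3431 − 1092 = -4523
-190 − 18 = -208;  -1092 − 208 = -1300;  -4523 − 1300 = -5823

-5823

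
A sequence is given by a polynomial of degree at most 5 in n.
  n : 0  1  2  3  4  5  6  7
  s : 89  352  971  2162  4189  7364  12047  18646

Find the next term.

27617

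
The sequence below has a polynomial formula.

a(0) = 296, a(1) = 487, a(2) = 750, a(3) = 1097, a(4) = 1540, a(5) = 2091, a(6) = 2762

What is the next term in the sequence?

First differences: 191, 263, 347, 443, 551, 671
Second differences: 72, 84, 96, 108, 120
Third differences: 12, 12, 12, 12
Third differences constant at 12.
120 + 12 = 132;  671 + 132 = 803;  2762 + 803 = 3565

3565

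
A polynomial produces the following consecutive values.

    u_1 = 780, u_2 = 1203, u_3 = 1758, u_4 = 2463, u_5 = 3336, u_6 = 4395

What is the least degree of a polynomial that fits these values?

3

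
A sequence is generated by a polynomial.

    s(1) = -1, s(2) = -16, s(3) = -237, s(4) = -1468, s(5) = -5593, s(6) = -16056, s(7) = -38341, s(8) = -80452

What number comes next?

-153393

-15 , -221 , -1231 , -4125 , -10463 , -22285 , -42111
-206 , -1010 , -2894 , -6338 , -11822 , -19826
-804 , -1884 , -3444 , -5484 , -8004
-1080 , -1560 , -2040 , -2520
-480 , -480 , -480
The fifth differences are constant (-480).
-2520 − 480 = -3000;  -8004 − 3000 = -11004;  -19826 − 11004 = -30830;  -42111 − 30830 = -72941;  -80452 − 72941 = -153393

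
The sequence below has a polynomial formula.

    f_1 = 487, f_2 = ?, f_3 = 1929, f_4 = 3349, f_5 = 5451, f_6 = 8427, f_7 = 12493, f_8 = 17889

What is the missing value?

1023

Using the last 6 terms:
D1: 1420  2102  2976  4066  5396
D2: 682  874  1090  1330
D3: 192  216  240
D4: 24  24
Constant fourth difference = 24.
Extend backward: 192 − 24 = 168;  682 − 168 = 514;  1420 − 514 = 906;  1929 − 906 = 1023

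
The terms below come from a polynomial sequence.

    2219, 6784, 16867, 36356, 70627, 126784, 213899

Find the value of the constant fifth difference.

D1: 4565, 10083, 19489, 34271, 56157, 87115
D2: 5518, 9406, 14782, 21886, 30958
D3: 3888, 5376, 7104, 9072
D4: 1488, 1728, 1968
D5: 240, 240

240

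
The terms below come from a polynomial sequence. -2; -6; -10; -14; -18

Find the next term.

-22

-4, -4, -4, -4
First differences constant at -4.
-18 − 4 = -22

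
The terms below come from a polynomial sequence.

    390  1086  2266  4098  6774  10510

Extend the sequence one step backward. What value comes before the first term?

34

696, 1180, 1832, 2676, 3736
484, 652, 844, 1060
168, 192, 216
24, 24
The fourth differences are constant at 24.
Work back: 168 − 24 = 144;  484 − 144 = 340;  696 − 340 = 356;  390 − 356 = 34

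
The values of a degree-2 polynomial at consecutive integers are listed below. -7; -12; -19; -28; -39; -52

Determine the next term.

-5, -7, -9, -11, -13
-2, -2, -2, -2
Second differences constant at -2.
-13 − 2 = -15;  -52 − 15 = -67

-67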